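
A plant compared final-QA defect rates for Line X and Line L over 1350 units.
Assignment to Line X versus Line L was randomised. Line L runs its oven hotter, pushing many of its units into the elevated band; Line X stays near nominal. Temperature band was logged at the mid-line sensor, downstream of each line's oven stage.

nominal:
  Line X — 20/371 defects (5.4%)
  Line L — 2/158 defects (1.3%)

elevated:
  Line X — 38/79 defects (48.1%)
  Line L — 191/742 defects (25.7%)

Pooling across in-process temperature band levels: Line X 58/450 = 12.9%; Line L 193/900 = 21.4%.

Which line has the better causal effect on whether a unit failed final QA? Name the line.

Line X

Line L is lower inside every in-process temperature band stratum but Line X is lower in aggregate. Whether to stratify depends on how in-process temperature band relates to the line.
In-process temperature band here is a post-treatment variable shaped by the line; conditioning on it would introduce bias rather than remove it. The overall comparison is the causal one.
Pooled: Line X 12.9% vs Line L 21.4%; Line X is lower overall.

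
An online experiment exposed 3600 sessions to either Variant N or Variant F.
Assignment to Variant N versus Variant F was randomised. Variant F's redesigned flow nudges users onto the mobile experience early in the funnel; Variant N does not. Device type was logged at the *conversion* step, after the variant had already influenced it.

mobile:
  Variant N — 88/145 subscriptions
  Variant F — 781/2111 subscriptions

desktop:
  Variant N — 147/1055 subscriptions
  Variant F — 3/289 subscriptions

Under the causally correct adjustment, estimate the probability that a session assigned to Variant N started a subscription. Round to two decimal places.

The distribution of device type is itself part of what the variant does — it is an intermediate outcome. Holding it fixed would remove that part of the effect; the total effect is the pooled difference.
So P(outcome | do(Variant N)) is just the pooled rate for Variant N: 235/1200 = 0.196.

0.20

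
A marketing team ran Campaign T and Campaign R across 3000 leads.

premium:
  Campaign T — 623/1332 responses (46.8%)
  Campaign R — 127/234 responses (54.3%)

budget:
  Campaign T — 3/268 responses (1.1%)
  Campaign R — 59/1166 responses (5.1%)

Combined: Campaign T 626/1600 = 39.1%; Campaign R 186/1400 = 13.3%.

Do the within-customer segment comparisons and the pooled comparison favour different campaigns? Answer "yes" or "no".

yes

Within each customer segment level (premium 46.8% vs 54.3%; budget 1.1% vs 5.1%), Campaign R has the higher rate every time. Pooled: 39.1% vs 13.3% — Campaign T has the higher rate overall. The two comparisons disagree.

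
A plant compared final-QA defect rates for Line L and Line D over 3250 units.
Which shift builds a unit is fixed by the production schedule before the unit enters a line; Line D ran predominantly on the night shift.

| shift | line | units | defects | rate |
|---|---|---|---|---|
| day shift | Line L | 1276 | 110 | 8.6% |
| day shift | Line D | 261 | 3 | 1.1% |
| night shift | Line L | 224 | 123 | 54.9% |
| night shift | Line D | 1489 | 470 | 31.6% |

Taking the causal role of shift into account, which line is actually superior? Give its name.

Line D

Line D is lower inside every shift stratum but Line L is lower in aggregate. Whether to stratify depends on how shift relates to the line.
Nothing the line does changes shift; the imbalance is an allocation artefact. With shift also predicting the outcome, the pooled figure is confounded, and the within-stratum comparison is the causal one.
Within each level — day shift: 8.6% vs 1.1%; night shift: 54.9% vs 31.6% — Line D is lower every time.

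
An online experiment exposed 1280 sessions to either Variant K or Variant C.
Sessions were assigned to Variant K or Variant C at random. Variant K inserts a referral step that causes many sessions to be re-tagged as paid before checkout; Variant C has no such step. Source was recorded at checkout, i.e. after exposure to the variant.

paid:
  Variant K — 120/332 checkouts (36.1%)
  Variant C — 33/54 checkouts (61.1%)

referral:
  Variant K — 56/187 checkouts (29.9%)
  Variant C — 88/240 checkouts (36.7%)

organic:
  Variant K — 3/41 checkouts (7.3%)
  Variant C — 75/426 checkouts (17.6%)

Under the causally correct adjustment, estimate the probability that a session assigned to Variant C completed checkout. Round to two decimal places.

0.27

The stratified and pooled comparisons disagree (Variant C wins within each traffic source; Variant K wins overall), so the answer turns on the causal role of traffic source.
Stratifying would compare variants among sessions the variants themselves sorted into traffic source groups — a form of selection on an intermediate. The unconditioned pooled rates give the total causal effect.
So P(outcome | do(Variant C)) is just the pooled rate for Variant C: 196/720 = 0.272.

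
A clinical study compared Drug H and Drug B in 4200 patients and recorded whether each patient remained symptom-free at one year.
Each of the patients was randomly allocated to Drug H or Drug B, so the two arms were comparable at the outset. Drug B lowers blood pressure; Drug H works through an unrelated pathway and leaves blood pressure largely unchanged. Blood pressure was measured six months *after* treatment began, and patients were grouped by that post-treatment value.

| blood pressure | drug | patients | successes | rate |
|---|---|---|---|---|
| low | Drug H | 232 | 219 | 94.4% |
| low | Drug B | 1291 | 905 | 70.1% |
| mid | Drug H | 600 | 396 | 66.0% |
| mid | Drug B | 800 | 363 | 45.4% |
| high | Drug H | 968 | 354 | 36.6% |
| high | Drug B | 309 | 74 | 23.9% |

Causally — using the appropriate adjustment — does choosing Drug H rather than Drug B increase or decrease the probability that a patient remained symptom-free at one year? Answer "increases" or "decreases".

decreases

The distribution of blood pressure is itself part of what the drug does — it is an intermediate outcome. Holding it fixed would remove that part of the effect; the total effect is the pooled difference.
Pooled: Drug H 53.8% vs Drug B 55.9%; Drug B is higher overall.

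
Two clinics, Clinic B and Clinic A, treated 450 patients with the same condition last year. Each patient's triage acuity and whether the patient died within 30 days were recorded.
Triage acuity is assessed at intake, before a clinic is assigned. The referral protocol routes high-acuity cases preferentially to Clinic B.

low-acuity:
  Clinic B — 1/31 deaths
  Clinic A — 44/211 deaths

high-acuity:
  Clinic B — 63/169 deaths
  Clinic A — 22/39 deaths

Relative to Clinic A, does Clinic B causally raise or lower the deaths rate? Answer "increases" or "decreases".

Here triage acuity is a common cause — it drives both which clinic a case falls under and the outcome. The crude comparison mixes populations; the stratum-specific rates are the causally relevant ones.
Within each level — low-acuity: 3.2% vs 20.9%; high-acuity: 37.3% vs 56.4% — Clinic B is lower every time.

decreases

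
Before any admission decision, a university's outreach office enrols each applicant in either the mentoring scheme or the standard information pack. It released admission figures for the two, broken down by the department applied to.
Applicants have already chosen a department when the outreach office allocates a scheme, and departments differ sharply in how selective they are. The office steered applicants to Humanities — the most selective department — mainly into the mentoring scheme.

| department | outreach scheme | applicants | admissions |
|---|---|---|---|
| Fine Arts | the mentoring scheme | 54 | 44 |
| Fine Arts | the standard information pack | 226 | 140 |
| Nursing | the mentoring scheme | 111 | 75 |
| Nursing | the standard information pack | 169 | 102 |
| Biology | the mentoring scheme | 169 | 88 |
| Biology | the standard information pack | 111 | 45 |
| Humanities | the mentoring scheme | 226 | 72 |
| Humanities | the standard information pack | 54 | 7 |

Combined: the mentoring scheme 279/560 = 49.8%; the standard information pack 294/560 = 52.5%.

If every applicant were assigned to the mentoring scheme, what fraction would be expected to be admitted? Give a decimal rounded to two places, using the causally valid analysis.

Within every department level the mentoring scheme has the higher rate, yet pooled the standard information pack does — Simpson's reversal.
Nothing the outreach scheme does changes department; the imbalance is an allocation artefact. With department also predicting the outcome, the pooled figure is confounded, and the within-stratum comparison is the causal one.
Standardising the mentoring scheme to the population department mix: 0.250·44/54 + 0.250·75/111 + 0.250·88/169 + 0.250·72/226 = 0.582.

0.58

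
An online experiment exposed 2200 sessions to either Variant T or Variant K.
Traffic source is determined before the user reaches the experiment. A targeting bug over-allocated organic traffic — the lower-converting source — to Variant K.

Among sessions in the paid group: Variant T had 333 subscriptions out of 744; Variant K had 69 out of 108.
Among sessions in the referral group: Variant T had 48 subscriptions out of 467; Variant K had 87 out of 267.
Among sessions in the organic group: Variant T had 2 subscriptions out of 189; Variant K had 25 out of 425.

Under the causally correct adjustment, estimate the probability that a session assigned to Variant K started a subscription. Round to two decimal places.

Here traffic source is a common cause — it drives both which variant a case falls under and the outcome. The crude comparison mixes populations; the stratum-specific rates are the causally relevant ones.
Standardising Variant K to the population traffic source mix: 0.387·69/108 + 0.334·87/267 + 0.279·25/425 = 0.373.

0.37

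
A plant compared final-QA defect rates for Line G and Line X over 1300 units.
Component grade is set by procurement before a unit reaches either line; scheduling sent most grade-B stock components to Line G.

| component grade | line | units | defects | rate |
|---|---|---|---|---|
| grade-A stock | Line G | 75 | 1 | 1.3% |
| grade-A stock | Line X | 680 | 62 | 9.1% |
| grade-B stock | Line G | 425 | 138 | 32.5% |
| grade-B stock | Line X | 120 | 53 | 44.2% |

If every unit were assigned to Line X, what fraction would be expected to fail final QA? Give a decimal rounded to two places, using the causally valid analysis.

Since component grade is a pre-existing factor (not a product of the line) and it affects the outcome on its own, it is a confounder. The stratified rates, not the pooled rate, identify the causal effect.
Standardising Line X to the population component grade mix: 0.581·62/680 + 0.419·53/120 = 0.238.

0.24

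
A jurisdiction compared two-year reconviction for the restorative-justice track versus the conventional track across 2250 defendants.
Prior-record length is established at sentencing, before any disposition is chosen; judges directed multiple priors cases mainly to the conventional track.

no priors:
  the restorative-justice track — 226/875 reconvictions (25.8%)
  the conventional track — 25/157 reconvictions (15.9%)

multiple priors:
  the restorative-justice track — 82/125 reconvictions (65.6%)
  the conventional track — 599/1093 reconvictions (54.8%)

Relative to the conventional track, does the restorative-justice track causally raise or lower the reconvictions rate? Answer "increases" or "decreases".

increases

The imbalance in prior-record length arose from how defendants were allocated, not from anything the disposition did; and prior-record length independently affects the outcome. The pooled gap is confounded — condition on prior-record length.
Within each level — no priors: 25.8% vs 15.9%; multiple priors: 65.6% vs 54.8% — the conventional track is lower every time.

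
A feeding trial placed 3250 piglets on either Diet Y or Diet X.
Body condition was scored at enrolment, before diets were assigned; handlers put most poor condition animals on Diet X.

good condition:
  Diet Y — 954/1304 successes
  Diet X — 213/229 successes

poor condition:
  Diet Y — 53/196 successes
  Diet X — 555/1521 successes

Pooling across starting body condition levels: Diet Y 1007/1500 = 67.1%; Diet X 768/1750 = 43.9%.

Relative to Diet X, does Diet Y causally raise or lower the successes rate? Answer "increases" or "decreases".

Nothing the diet does changes starting body condition; the imbalance is an allocation artefact. With starting body condition also predicting the outcome, the pooled figure is confounded, and the within-stratum comparison is the causal one.
Within each level — good condition: 73.2% vs 93.0%; poor condition: 27.0% vs 36.5% — Diet X is higher every time.

decreases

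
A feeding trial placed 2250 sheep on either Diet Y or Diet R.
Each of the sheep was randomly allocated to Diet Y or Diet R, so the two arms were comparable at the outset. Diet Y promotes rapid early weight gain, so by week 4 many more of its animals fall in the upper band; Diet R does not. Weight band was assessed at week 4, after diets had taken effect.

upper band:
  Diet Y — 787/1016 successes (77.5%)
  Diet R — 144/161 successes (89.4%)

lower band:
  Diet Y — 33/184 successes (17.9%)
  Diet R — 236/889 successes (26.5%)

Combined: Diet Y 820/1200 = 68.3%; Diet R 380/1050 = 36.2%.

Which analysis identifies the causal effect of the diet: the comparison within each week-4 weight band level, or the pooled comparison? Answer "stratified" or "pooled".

pooled

The stratified and pooled comparisons disagree (Diet R wins within each week-4 weight band; Diet Y wins overall), so the answer turns on the causal role of week-4 weight band.
Week-4 weight band is recorded after the diet and is itself shifted by it — it sits on the causal path from diet to outcome. Conditioning on a mediator would strip out part of the effect we want; the pooled comparison gives the total causal effect.
Pooled: Diet Y 68.3% vs Diet R 36.2%; Diet Y is higher overall.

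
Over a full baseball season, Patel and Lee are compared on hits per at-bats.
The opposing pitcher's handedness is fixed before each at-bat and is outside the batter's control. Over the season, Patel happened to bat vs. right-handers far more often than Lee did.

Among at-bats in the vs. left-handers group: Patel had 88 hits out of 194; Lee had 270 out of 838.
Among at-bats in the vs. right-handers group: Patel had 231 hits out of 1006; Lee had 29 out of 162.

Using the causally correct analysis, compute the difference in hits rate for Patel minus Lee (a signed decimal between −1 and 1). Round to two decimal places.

+0.09

Patel is higher inside every pitcher handedness stratum but Lee is higher in aggregate. Whether to stratify depends on how pitcher handedness relates to the player.
Pitcher handedness is set before the player has any effect — it is not caused by the player — and it independently drives the outcome. That makes it a confounder, so the causal comparison is within pitcher handedness levels.
Adjusting over the population distribution of pitcher handedness: 0.469·(0.454−0.322) + 0.531·(0.230−0.179) = +0.089.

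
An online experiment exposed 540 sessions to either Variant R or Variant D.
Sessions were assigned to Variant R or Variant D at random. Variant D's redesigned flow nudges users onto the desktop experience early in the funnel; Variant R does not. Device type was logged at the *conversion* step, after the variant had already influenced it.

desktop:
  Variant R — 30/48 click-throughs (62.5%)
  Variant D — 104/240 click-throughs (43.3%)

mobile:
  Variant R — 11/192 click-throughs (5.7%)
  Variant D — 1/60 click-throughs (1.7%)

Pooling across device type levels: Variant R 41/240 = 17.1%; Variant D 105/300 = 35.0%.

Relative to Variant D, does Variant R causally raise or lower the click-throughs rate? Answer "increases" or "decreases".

decreases

Device type is recorded after the variant and is itself shifted by it — it sits on the causal path from variant to outcome. Conditioning on a mediator would strip out part of the effect we want; the pooled comparison gives the total causal effect.
Pooled: Variant R 17.1% vs Variant D 35.0%; Variant D is higher overall.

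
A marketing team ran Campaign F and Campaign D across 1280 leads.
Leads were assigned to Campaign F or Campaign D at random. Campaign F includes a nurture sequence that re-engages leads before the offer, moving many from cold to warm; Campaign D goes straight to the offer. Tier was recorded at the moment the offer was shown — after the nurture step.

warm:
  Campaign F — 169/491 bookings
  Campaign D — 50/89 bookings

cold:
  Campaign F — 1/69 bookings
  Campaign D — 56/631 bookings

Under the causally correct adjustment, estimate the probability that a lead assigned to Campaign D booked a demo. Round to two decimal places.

Engagement tier is downstream of the campaign. One should not condition on a consequence of treatment, so the overall rates are the right comparison.
So P(outcome | do(Campaign D)) is just the pooled rate for Campaign D: 106/720 = 0.147.

0.15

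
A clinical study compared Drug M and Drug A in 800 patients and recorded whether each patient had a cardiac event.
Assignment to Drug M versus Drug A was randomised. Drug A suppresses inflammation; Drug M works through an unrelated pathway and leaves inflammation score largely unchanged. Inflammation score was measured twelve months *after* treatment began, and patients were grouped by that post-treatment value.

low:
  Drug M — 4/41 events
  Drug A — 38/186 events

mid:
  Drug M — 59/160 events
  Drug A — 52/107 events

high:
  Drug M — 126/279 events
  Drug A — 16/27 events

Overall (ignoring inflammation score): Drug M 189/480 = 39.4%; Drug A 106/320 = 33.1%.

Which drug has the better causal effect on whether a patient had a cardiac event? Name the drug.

Drug A

The inflammation score-specific comparison favours Drug M throughout, but the pooled figures favour Drug A. The question is whether to condition on inflammation score.
Stratifying would compare drugs among patients the drugs themselves sorted into inflammation score groups — a form of selection on an intermediate. The unconditioned pooled rates give the total causal effect.
Pooled: Drug M 39.4% vs Drug A 33.1%; Drug A is lower overall.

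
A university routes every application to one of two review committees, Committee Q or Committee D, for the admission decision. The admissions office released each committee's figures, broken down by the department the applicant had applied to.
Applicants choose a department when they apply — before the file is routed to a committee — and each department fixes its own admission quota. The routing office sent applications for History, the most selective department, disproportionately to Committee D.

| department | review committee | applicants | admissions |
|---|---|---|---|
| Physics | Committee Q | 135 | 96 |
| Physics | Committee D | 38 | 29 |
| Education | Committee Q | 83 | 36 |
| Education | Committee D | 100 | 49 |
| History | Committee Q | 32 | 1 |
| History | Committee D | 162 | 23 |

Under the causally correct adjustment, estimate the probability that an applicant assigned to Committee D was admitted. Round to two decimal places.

0.45

The stratified and pooled comparisons disagree (Committee D wins within each department; Committee Q wins overall), so the answer turns on the causal role of department.
Department is set before the review committee has any effect — it is not caused by the review committee — and it independently drives the outcome. That makes it a confounder, so the causal comparison is within department levels.
Standardising Committee D to the population department mix: 0.315·29/38 + 0.333·49/100 + 0.353·23/162 = 0.453.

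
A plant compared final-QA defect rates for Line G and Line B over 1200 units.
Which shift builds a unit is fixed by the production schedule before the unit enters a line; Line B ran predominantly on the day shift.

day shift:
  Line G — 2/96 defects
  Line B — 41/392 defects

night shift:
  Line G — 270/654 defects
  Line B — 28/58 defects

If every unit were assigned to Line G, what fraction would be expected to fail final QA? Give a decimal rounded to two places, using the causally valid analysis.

The stratified and pooled comparisons disagree (Line G wins within each shift; Line B wins overall), so the answer turns on the causal role of shift.
Shift satisfies the back-door criterion: it is not a descendant of the line, and it blocks the spurious path from line to outcome. Adjusting for it (i.e., using the within-shift rates) gives the causal effect.
Standardising Line G to the population shift mix: 0.407·2/96 + 0.593·270/654 = 0.253.

0.25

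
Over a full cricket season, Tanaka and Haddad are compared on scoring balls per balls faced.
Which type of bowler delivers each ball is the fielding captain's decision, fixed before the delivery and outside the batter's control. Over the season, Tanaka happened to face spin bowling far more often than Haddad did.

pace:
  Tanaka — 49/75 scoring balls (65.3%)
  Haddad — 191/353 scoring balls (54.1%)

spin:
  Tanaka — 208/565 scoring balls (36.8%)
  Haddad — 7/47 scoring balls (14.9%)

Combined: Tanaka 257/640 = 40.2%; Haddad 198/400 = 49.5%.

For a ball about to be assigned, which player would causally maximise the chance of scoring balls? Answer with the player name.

Since bowling type is a pre-existing factor (not a product of the player) and it affects the outcome on its own, it is a confounder. The stratified rates, not the pooled rate, identify the causal effect.
Within each level — pace: 65.3% vs 54.1%; spin: 36.8% vs 14.9% — Tanaka is higher every time.

Tanaka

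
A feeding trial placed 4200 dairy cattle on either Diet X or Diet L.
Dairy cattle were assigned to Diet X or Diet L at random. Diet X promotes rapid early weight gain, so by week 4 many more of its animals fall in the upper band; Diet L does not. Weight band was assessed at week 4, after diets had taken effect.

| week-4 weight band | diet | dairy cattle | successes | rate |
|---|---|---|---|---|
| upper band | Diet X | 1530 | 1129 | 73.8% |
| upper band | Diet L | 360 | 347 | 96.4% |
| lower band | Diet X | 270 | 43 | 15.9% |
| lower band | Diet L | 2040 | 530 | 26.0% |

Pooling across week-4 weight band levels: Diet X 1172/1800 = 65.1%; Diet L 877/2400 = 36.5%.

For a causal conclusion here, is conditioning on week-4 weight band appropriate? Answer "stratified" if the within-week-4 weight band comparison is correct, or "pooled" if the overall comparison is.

pooled

Week-4 weight band lies on the pathway diet → week-4 weight band → outcome, so adjusting for it blocks the indirect effect. For the total causal effect of diet, use the unadjusted pooled rates.
Pooled: Diet X 65.1% vs Diet L 36.5%; Diet X is higher overall.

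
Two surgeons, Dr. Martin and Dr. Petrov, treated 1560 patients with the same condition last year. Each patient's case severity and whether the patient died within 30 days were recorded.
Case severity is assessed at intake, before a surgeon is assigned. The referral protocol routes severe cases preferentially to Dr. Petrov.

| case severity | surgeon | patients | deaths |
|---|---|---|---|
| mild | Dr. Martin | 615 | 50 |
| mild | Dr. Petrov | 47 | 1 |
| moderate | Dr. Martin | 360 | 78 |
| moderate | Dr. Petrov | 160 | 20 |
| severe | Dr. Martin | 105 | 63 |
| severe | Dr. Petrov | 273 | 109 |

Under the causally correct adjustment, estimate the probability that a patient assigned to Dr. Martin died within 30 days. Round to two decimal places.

Dr. Petrov is lower inside every case severity stratum but Dr. Martin is lower in aggregate. Whether to stratify depends on how case severity relates to the surgeon.
Case severity satisfies the back-door criterion: it is not a descendant of the surgeon, and it blocks the spurious path from surgeon to outcome. Adjusting for it (i.e., using the within-case severity rates) gives the causal effect.
Standardising Dr. Martin to the population case severity mix: 0.424·50/615 + 0.333·78/360 + 0.242·63/105 = 0.252.

0.25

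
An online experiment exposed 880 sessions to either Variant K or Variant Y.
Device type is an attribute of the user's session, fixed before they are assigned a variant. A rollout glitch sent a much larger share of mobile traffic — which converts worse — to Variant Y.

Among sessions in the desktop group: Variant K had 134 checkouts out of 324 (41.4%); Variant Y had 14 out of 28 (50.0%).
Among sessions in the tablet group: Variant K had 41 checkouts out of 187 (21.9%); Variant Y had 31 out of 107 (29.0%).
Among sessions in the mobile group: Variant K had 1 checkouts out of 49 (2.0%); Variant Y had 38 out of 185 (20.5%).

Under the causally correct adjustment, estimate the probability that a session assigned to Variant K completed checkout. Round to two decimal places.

Variant Y is higher inside every device type stratum but Variant K is higher in aggregate. Whether to stratify depends on how device type relates to the variant.
Device type differs across variants for reasons unrelated to any effect of the variant itself, and it separately predicts the outcome — a classic confounder. We must compare within device type levels.
Standardising Variant K to the population device type mix: 0.400·134/324 + 0.334·41/187 + 0.266·1/49 = 0.244.

0.24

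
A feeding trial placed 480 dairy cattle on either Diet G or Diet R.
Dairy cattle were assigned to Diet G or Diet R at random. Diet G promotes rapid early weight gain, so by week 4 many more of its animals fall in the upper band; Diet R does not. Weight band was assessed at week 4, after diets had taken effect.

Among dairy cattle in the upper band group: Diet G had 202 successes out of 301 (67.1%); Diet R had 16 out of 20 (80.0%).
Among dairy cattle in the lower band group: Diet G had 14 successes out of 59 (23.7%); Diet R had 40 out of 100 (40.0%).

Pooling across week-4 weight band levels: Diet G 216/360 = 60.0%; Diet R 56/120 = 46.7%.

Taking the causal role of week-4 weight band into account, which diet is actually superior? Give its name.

Diet R is higher inside every week-4 weight band stratum but Diet G is higher in aggregate. Whether to stratify depends on how week-4 weight band relates to the diet.
Week-4 weight band here is a post-treatment variable shaped by the diet; conditioning on it would introduce bias rather than remove it. The overall comparison is the causal one.
Pooled: Diet G 60.0% vs Diet R 46.7%; Diet G is higher overall.

Diet G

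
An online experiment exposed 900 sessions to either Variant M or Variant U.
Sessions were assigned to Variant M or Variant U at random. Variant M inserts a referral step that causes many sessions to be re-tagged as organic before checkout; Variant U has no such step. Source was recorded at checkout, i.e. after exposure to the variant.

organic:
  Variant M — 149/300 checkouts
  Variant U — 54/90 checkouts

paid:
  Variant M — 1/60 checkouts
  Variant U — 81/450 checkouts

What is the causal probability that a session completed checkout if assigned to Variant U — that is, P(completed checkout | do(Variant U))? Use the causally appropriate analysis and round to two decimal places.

The traffic source-specific comparison favours Variant U throughout, but the pooled figures favour Variant M. The question is whether to condition on traffic source.
Traffic source here is a post-treatment variable shaped by the variant; conditioning on it would introduce bias rather than remove it. The overall comparison is the causal one.
So P(outcome | do(Variant U)) is just the pooled rate for Variant U: 135/540 = 0.250.

0.25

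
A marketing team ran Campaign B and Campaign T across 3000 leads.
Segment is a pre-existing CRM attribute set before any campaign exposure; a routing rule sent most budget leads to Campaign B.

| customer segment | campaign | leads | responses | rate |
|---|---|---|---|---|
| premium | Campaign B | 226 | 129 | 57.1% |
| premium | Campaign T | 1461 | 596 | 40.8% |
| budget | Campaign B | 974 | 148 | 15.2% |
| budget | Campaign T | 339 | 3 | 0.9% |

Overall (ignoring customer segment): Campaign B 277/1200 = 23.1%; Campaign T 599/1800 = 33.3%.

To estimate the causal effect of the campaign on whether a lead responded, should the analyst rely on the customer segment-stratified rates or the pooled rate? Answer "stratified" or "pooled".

stratified

Customer segment is set before the campaign has any effect — it is not caused by the campaign — and it independently drives the outcome. That makes it a confounder, so the causal comparison is within customer segment levels.
Within each level — premium: 57.1% vs 40.8%; budget: 15.2% vs 0.9% — Campaign B is higher every time.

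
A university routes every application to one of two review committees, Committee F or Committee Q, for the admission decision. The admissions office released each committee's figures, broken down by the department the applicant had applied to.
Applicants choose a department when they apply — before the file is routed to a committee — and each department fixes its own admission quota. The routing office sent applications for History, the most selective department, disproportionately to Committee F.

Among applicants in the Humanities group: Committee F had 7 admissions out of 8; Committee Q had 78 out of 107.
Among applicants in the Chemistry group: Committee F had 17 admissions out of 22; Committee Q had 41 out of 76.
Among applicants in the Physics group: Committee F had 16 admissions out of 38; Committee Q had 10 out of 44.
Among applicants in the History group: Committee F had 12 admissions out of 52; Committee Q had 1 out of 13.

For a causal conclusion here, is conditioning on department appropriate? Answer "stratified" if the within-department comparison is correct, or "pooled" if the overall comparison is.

The imbalance in department arose from how applicants were allocated, not from anything the review committee did; and department independently affects the outcome. The pooled gap is confounded — condition on department.
Within each level — Humanities: 87.5% vs 72.9%; Chemistry: 77.3% vs 53.9%; Physics: 42.1% vs 22.7%; History: 23.1% vs 7.7% — Committee F is higher every time.

stratified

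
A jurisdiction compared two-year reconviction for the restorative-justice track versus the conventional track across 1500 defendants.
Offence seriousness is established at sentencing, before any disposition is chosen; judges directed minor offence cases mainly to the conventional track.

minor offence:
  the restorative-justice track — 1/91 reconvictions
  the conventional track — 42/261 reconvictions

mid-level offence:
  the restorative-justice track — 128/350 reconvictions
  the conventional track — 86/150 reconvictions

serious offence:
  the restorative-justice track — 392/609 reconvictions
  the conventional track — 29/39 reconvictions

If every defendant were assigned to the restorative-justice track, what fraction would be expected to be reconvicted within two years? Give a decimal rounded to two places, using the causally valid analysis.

0.40

the restorative-justice track is lower inside every offence seriousness stratum but the conventional track is lower in aggregate. Whether to stratify depends on how offence seriousness relates to the disposition.
Since offence seriousness is a pre-existing factor (not a product of the disposition) and it affects the outcome on its own, it is a confounder. The stratified rates, not the pooled rate, identify the causal effect.
Standardising the restorative-justice track to the population offence seriousness mix: 0.235·1/91 + 0.333·128/350 + 0.432·392/609 = 0.403.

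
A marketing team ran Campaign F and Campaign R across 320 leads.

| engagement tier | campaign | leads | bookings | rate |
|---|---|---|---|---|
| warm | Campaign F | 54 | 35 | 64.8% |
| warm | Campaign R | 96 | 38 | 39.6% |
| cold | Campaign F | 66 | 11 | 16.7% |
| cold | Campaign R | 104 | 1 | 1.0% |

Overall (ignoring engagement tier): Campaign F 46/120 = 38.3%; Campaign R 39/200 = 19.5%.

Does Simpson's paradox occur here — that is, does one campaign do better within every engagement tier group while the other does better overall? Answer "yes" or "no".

Within each engagement tier level (warm 64.8% vs 39.6%; cold 16.7% vs 1.0%), Campaign F has the higher rate every time. Pooled: 38.3% vs 19.5% — Campaign F has the higher rate overall. They agree.

no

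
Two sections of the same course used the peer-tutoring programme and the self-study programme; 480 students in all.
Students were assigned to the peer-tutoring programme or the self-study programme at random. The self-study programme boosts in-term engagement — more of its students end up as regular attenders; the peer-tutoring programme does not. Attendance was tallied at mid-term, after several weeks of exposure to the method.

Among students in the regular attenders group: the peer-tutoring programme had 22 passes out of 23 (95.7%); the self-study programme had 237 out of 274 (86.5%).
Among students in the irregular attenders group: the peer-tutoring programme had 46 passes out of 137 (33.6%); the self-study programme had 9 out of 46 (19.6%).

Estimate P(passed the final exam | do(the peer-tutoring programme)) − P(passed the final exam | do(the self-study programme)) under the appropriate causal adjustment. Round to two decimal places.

-0.34

The stratified and pooled comparisons disagree (the peer-tutoring programme wins within each mid-term attendance; the self-study programme wins overall), so the answer turns on the causal role of mid-term attendance.
The distribution of mid-term attendance is itself part of what the teaching method does — it is an intermediate outcome. Holding it fixed would remove that part of the effect; the total effect is the pooled difference.
The causal difference is the pooled difference: 0.425 − 0.769 = -0.344.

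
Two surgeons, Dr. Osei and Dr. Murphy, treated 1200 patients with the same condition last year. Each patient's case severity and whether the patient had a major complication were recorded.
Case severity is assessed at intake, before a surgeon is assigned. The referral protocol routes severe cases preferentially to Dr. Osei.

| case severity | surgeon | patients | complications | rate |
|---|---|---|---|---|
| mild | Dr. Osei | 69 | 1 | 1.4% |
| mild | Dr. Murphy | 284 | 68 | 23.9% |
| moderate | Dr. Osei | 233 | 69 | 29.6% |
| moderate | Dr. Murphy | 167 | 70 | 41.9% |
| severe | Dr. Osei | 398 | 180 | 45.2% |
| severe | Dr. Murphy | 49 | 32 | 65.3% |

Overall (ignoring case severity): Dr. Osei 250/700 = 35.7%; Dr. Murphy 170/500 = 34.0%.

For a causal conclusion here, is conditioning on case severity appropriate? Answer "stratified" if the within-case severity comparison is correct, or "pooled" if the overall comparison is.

Since case severity is a pre-existing factor (not a product of the surgeon) and it affects the outcome on its own, it is a confounder. The stratified rates, not the pooled rate, identify the causal effect.
Within each level — mild: 1.4% vs 23.9%; moderate: 29.6% vs 41.9%; severe: 45.2% vs 65.3% — Dr. Osei is lower every time.

stratified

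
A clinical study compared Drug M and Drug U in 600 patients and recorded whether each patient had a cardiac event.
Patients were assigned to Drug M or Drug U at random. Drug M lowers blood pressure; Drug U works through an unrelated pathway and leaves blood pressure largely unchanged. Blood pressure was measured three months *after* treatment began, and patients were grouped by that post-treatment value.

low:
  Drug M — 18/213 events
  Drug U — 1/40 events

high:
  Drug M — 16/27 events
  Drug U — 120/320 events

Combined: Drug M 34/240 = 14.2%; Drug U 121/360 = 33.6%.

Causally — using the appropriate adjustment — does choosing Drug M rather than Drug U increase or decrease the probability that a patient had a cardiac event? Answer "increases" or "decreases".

Blood pressure lies on the pathway drug → blood pressure → outcome, so adjusting for it blocks the indirect effect. For the total causal effect of drug, use the unadjusted pooled rates.
Pooled: Drug M 14.2% vs Drug U 33.6%; Drug M is lower overall.

decreases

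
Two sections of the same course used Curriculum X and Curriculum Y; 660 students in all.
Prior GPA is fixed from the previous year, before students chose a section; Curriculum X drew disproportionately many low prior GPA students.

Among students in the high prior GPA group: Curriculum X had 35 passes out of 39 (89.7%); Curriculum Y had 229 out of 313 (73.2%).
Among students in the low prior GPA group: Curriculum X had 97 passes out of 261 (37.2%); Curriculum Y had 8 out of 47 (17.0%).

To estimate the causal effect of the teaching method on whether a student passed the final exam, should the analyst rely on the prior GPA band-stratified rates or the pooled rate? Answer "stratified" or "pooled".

stratified

Nothing the teaching method does changes prior GPA band; the imbalance is an allocation artefact. With prior GPA band also predicting the outcome, the pooled figure is confounded, and the within-stratum comparison is the causal one.
Within each level — high prior GPA: 89.7% vs 73.2%; low prior GPA: 37.2% vs 17.0% — Curriculum X is higher every time.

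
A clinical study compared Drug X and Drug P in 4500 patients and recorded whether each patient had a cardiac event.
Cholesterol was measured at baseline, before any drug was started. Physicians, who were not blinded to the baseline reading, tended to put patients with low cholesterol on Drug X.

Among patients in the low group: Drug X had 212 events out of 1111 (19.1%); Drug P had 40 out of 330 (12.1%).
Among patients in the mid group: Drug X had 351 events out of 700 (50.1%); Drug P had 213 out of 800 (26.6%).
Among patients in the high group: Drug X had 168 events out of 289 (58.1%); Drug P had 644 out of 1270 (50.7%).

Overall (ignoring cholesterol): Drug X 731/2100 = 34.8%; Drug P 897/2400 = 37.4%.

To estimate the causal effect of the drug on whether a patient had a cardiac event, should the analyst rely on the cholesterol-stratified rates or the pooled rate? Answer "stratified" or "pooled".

The stratified and pooled comparisons disagree (Drug P wins within each cholesterol; Drug X wins overall), so the answer turns on the causal role of cholesterol.
Here cholesterol is a common cause — it drives both which drug a case falls under and the outcome. The crude comparison mixes populations; the stratum-specific rates are the causally relevant ones.
Within each level — low: 19.1% vs 12.1%; mid: 50.1% vs 26.6%; high: 58.1% vs 50.7% — Drug P is lower every time.

stratified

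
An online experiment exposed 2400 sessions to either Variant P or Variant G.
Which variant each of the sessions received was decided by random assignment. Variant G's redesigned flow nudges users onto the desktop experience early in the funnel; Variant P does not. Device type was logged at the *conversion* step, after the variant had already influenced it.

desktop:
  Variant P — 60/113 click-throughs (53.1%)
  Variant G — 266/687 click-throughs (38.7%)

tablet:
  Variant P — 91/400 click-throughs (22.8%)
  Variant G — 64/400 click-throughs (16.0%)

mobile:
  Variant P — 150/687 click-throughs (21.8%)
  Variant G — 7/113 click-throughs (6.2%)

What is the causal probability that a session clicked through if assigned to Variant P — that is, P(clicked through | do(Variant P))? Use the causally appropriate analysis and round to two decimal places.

0.25

The stratified and pooled comparisons disagree (Variant P wins within each device type; Variant G wins overall), so the answer turns on the causal role of device type.
The distribution of device type is itself part of what the variant does — it is an intermediate outcome. Holding it fixed would remove that part of the effect; the total effect is the pooled difference.
So P(outcome | do(Variant P)) is just the pooled rate for Variant P: 301/1200 = 0.251.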